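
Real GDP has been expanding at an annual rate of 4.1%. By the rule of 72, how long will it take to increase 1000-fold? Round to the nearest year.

≈ 175 years

Doubling time ≈ 72/4.1 = 17.56 years.
Reaching 1000× takes log₂(1000) ≈ 9.97 doublings.
9.97 × 17.56 ≈ 175 years.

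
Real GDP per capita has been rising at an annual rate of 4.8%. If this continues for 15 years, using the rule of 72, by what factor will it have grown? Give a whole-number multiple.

At 4.8% one doubling takes ≈ 15.00 years; 15 years is 1 of them, so ×2.

around 2 times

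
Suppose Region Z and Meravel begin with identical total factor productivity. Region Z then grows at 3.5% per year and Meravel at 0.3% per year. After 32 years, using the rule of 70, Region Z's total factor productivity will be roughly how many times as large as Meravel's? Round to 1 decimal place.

Only the 3.2-point difference matters.
70/3.2 ≈ 21.88 years per doubling of the ratio; 32 years gives 1.46 doublings, so ≈ 2.8×.

≈ 2.8 times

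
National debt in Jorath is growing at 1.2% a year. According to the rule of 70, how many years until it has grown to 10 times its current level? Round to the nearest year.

At 1.2% it doubles every 70/1.2 ≈ 58.33 years.
Reaching 10× takes log₂(10) ≈ 3.32 doublings.
3.32 × 58.33 ≈ 194 years.

roughly 194 years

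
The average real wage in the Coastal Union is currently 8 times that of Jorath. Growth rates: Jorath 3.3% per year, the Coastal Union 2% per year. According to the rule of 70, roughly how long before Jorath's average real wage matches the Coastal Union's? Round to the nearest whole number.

about 162 years

Jorath gains on the Coastal Union at 3.3% − 2% = 1.3 points a year.
At that relative rate the gap halves every 70/1.3 ≈ 53.85 years.
An 8 times gap closes after 3 halvings: 3 × 53.85 ≈ 162 years.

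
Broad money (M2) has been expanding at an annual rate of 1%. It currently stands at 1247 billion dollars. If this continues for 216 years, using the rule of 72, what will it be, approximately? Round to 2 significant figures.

It doubles every 72/1 ≈ 72.00 years, so 216 years is 3.00 doublings.
2^3.00 ≈ 8.00; 1247 × 8.00 ≈ 10000 billion dollars.

around 10000 billion dollars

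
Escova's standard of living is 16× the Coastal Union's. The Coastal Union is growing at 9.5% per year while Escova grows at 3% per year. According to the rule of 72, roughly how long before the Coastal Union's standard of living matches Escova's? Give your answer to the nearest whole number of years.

about 44 years

What matters is the difference: 6.5 pp.
Rule of 72 on the gap: the ratio halves every 72/6.5 ≈ 11.08 years.
A 16× gap closes after 4 halvings: 4 × 11.08 ≈ 44 years.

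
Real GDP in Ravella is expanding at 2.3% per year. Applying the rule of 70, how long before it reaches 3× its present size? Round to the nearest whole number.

Doubling time ≈ 70/2.3 = 30.43 years.
Reaching 3× takes log₂(3) ≈ 1.58 doublings.
1.58 × 30.43 ≈ 48 years.

approximately 48 years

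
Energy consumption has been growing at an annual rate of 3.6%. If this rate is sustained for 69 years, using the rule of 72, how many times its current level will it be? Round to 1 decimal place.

≈ 10.9 times

Doubling time ≈ 72/3.6 = 20.00 years.
69 years / 20.00 ≈ 3.45 doublings → factor 2^3.45 ≈ 10.9.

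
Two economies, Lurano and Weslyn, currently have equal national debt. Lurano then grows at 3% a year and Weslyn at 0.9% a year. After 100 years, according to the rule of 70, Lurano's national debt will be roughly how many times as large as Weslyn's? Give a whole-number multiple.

Rate gap = 3% − 0.9% = 2.1 points.
The ratio doubles every 70/2.1 ≈ 33.33 years.
100/33.33 ≈ 3.00 doublings → ratio ≈ 2^3.00 ≈ 8.

about 8 times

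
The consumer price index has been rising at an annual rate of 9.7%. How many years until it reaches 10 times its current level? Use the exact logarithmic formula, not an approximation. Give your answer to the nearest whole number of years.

25 years

t = ln(10) / ln(1 + 0.097) = 2.3026 / 0.092579 ≈ 24.87.
≈ 25 years.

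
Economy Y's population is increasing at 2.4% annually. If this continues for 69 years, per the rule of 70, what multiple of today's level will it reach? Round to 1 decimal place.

roughly 5.2 times

Doubling time ≈ 70/2.4 = 29.17 years.
69 years / 29.17 ≈ 2.37 doublings → factor 2^2.37 ≈ 5.2.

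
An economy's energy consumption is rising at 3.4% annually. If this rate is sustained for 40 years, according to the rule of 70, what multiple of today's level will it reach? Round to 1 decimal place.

Doubling time ≈ 70/3.4 = 20.59 years.
40 years / 20.59 ≈ 1.94 doublings → factor 2^1.94 ≈ 3.8.

approximately 3.8 times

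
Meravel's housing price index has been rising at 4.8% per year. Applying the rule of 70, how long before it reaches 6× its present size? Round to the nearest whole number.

around 38 years

Doubling time ≈ 70/4.8 = 14.58 years.
Reaching 6× takes log₂(6) ≈ 2.58 doublings.
2.58 × 14.58 ≈ 38 years.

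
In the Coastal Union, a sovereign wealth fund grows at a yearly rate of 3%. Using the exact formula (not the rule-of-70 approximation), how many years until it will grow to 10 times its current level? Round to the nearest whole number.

78 years

t = ln(10) / ln(1 + 0.03) = 2.3026 / 0.029559 ≈ 77.90.
≈ 78 years.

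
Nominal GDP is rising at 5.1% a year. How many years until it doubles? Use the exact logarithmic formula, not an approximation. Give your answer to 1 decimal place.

t = ln(2) / ln(1 + 0.051) = 0.6931 / 0.049742 ≈ 13.93.

13.9 years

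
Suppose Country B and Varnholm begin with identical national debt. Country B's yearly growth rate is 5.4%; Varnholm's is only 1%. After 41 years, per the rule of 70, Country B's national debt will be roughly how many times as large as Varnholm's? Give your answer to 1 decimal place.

about 6.0 times

Rate gap = 5.4% − 1% = 4.4 points.
The ratio doubles every 70/4.4 ≈ 15.91 years.
41/15.91 ≈ 2.58 doublings → ratio ≈ 2^2.58 ≈ 6.0.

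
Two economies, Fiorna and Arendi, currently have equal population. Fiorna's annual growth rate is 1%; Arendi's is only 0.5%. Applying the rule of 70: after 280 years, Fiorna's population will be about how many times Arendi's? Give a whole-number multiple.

Rate gap = 1% − 0.5% = 0.5 points.
The ratio doubles every 70/0.5 ≈ 140.00 years.
280/140.00 ≈ 2.00 doublings → ratio ≈ 2^2.00 ≈ 4.

roughly 4 times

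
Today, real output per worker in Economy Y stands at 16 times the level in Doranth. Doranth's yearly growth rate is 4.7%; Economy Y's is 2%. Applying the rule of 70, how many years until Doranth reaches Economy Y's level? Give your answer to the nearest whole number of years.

approximately 104 years

What matters is the difference: 2.7 pp.
Rule of 70 on the gap: the ratio halves every 70/2.7 ≈ 25.93 years.
A 16 times gap closes after 4 halvings: 4 × 25.93 ≈ 104 years.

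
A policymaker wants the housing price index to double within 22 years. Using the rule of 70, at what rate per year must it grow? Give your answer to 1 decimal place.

roughly 3.2%

70 / 22 ≈ 3.18, so about 3.2% per year.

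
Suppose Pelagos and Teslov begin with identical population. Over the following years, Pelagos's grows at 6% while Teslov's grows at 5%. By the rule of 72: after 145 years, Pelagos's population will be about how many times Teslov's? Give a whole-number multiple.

roughly 4 times

Rate gap = 6% − 5% = 1 point.
The ratio doubles every 72/1 ≈ 72.00 years.
145/72.00 ≈ 2.01 doublings → ratio ≈ 2^2.01 ≈ 4.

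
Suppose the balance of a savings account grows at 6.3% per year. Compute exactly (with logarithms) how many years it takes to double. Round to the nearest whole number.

t = ln(2) / ln(1 + 0.063) = 0.6931 / 0.061095 ≈ 11.34.
≈ 11 years.

11 years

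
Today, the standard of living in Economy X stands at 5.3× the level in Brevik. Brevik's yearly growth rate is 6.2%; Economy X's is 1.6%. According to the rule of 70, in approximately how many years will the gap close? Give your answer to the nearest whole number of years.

The growth-rate gap is 6.2% − 1.6% = 4.6 percentage points.
So the ratio between them halves every 70/4.6 ≈ 15.22 years.
A 5.3× gap takes log₂(5.3) ≈ 2.41 halvings to close: 2.41 × 15.22 ≈ 37 years.

around 37 years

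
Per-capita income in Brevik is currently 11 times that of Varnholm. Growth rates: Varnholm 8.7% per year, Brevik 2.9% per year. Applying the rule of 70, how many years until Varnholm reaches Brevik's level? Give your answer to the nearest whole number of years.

42 years

The growth-rate gap is 8.7% − 2.9% = 5.8 percentage points.
So the ratio between them halves every 70/5.8 ≈ 12.07 years.
An 11 times gap takes log₂(11) ≈ 3.46 halvings to close: 3.46 × 12.07 ≈ 42 years.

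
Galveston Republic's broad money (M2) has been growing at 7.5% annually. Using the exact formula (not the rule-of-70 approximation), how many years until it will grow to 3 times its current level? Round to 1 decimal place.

15.2 years

t = ln(3) / ln(1 + 0.075) = 1.0986 / 0.072321 ≈ 15.19.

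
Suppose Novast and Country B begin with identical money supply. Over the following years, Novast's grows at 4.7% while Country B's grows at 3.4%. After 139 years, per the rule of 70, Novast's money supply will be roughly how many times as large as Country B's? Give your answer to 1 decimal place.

Only the 1.3-point difference matters.
70/1.3 ≈ 53.85 years per doubling of the ratio; 139 years gives 2.58 doublings, so ≈ 6.0×.

6.0 times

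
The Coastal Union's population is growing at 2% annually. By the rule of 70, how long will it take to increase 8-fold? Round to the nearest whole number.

At 2% it doubles every 70/2 ≈ 35.00 years.
8× is 3 doublings, so 3 × 35.00 ≈ 105 years.

around 105 years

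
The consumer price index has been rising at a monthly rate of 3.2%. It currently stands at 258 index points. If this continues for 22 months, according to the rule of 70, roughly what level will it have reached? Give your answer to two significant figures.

Doubling time ≈ 70/3.2 = 21.88 months.
22 months is 22/21.88 ≈ 1.01 doublings, a factor of 2^1.01 ≈ 2.01.
258 × 2.01 ≈ 520 index points.

about 520 index points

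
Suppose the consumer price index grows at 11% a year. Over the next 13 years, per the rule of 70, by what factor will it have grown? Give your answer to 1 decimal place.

approximately 4.1 times

Doubles every ≈ 6.36 years (70/11).
13 years is 2.04 doublings; 2^2.04 ≈ 4.1×.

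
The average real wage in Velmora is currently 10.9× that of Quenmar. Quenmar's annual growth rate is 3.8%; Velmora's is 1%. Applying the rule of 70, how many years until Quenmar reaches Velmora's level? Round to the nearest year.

about 86 years

What matters is the difference: 2.8 pp.
Rule of 70 on the gap: the ratio halves every 70/2.8 ≈ 25.00 years.
A 10.9× gap takes log₂(10.9) ≈ 3.45 halvings to close: 3.45 × 25.00 ≈ 86 years.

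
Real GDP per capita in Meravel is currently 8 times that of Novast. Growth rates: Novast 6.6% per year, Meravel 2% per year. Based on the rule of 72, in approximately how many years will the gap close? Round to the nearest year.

Novast gains on Meravel at 6.6% − 2% = 4.6 points a year.
At that relative rate the gap halves every 72/4.6 ≈ 15.65 years.
An 8 times gap closes after 3 halvings: 3 × 15.65 ≈ 47 years.

≈ 47 years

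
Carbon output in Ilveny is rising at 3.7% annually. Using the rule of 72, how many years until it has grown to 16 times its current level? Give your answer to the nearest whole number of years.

78 years

At 3.7% it doubles every 72/3.7 ≈ 19.46 years.
16 = 2^4, so 4 doublings → 78 years.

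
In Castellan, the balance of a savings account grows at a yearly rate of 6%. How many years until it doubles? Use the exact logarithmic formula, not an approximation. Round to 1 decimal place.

11.9 years

t = ln(2) / ln(1 + 0.06) = 0.6931 / 0.058269 ≈ 11.89.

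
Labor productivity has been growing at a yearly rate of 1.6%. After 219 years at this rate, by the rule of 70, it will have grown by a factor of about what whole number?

At 1.6% one doubling takes ≈ 43.75 years; 219 years is 5 of them, so ×32.

around 32 times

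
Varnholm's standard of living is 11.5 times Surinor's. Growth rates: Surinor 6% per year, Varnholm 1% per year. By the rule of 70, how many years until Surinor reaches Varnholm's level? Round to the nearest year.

approximately 49 years

Surinor gains on Varnholm at 6% − 1% = 5 points a year.
At that relative rate the gap halves every 70/5 ≈ 14.00 years.
An 11.5 times gap takes log₂(11.5) ≈ 3.52 halvings to close: 3.52 × 14.00 ≈ 49 years.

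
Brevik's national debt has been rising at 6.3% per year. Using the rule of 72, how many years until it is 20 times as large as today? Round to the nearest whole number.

49 years

At 6.3% it doubles every 72/6.3 ≈ 11.43 years.
Reaching 20× takes log₂(20) ≈ 4.32 doublings.
4.32 × 11.43 ≈ 49 years.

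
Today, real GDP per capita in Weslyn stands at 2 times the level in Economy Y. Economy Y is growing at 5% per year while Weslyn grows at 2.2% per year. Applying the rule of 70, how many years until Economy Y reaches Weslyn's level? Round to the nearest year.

approximately 25 years

What matters is the difference: 2.8 pp.
Rule of 70 on the gap: the ratio halves every 70/2.8 ≈ 25.00 years.
A 2 times gap closes after 1 halving: 1 × 25.00 ≈ 25 years.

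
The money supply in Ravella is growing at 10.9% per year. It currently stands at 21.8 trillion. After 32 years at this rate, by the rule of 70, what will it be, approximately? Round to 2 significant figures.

It doubles every 70/10.9 ≈ 6.42 years, so 32 years is 4.98 doublings.
2^4.98 ≈ 31.56; 21.8 × 31.56 ≈ 690 trillion.

≈ 690 trillion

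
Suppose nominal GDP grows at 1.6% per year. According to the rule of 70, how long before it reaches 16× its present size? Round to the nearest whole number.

about 175 years

One doubling takes 70/1.6 = 43.75 years.
Getting to 16× needs 4 doublings: 4 × 43.75 ≈ 175 years.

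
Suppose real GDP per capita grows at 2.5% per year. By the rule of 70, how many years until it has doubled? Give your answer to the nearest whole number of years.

At 2.5%, doubling takes about 70/2.5 = 28.00 years.

roughly 28 years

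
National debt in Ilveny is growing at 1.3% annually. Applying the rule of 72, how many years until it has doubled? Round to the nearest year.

At 1.3%, doubling takes about 72/1.3 = 55.38 years.

around 55 years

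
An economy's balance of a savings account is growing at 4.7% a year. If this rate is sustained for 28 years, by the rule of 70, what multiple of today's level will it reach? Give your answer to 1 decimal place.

Doubling time ≈ 70/4.7 = 14.89 years.
28 years / 14.89 ≈ 1.88 doublings → factor 2^1.88 ≈ 3.7.

approximately 3.7 times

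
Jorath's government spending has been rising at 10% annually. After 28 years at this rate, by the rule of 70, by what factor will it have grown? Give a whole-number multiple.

At 10% one doubling takes ≈ 7.00 years; 28 years is 4 of them, so ×16.

roughly 16 times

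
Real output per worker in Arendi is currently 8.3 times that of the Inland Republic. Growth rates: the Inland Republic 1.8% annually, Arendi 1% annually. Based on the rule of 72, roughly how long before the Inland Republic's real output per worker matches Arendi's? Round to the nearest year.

≈ 275 years

The growth-rate gap is 1.8% − 1% = 0.8 percentage points.
So the ratio between them halves every 72/0.8 ≈ 90.00 years.
An 8.3 times gap takes log₂(8.3) ≈ 3.05 halvings to close: 3.05 × 90.00 ≈ 275 years.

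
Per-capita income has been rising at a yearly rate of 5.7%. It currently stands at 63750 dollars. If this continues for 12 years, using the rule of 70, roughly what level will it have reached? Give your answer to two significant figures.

130000 dollars

It doubles every 70/5.7 ≈ 12.28 years, so 12 years is 0.98 doublings.
2^0.98 ≈ 1.97; 63750 × 1.97 ≈ 130000 dollars.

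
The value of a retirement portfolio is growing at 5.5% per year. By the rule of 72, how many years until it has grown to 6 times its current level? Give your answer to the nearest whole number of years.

≈ 34 years

At 5.5% it doubles every 72/5.5 ≈ 13.09 years.
6× is log₂ 6 ≈ 2.58 doublings, so ≈ 2.58 × 13.09 = 34 years.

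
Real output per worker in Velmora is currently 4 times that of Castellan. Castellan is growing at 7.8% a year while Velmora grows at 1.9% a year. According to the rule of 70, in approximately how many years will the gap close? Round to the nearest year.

approximately 24 years

What matters is the difference: 5.9 pp.
Rule of 70 on the gap: the ratio halves every 70/5.9 ≈ 11.86 years.
A 4 times gap closes after 2 halvings: 2 × 11.86 ≈ 24 years.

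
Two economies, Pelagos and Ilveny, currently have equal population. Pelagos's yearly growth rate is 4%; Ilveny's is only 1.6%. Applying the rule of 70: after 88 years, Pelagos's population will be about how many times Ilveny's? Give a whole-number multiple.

Pelagos pulls ahead at 2.4 pp per year, so the ratio doubles every 70/2.4 ≈ 29.17 years.
In 88 years that's 3.02 doublings: 2^3.02 ≈ 8.

8 times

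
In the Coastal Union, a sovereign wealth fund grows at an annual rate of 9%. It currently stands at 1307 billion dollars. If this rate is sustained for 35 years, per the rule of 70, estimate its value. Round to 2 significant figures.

30000 billion dollars

It doubles every 70/9 ≈ 7.78 years, so 35 years is 4.50 doublings.
2^4.50 ≈ 22.63; 1307 × 22.63 ≈ 30000 billion dollars.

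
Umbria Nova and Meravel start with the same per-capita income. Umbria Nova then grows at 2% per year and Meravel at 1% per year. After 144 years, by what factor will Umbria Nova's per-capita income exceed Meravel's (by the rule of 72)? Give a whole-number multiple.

about 4 times

Umbria Nova pulls ahead at 1 pp per year, so the ratio doubles every 72/1 ≈ 72.00 years.
In 144 years that's 2.00 doublings: 2^2.00 ≈ 4.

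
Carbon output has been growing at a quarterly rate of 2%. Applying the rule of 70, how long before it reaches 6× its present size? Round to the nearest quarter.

about 90 quarters

Doubling time ≈ 70/2 = 35.00 quarters.
Reaching 6× takes log₂(6) ≈ 2.58 doublings.
2.58 × 35.00 ≈ 90 quarters.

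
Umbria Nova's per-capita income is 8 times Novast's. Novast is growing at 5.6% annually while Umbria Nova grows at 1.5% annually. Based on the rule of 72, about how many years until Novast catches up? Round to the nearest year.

around 53 years

What matters is the difference: 4.1 pp.
Rule of 72 on the gap: the ratio halves every 72/4.1 ≈ 17.56 years.
An 8 times gap closes after 3 halvings: 3 × 17.56 ≈ 53 years.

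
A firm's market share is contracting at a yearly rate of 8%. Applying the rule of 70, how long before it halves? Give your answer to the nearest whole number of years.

roughly 9 years

Halving time ≈ 70 / 8 = 8.75 → 9 years.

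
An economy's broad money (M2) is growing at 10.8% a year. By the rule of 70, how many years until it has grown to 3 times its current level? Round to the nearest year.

Doubling time ≈ 70/10.8 = 6.48 years.
3× is log₂ 3 ≈ 1.58 doublings, so ≈ 1.58 × 6.48 = 10 years.

around 10 years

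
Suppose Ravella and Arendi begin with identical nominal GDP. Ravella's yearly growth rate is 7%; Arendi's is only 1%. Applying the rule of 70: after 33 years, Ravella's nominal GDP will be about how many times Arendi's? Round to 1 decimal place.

around 7.1 times

Only the 6-point difference matters.
70/6 ≈ 11.67 years per doubling of the ratio; 33 years gives 2.83 doublings, so ≈ 7.1×.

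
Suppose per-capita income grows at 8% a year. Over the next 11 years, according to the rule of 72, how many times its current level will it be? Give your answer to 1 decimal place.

approximately 2.3 times

Doubling time ≈ 72/8 = 9.00 years.
11 years / 9.00 ≈ 1.22 doublings → factor 2^1.22 ≈ 2.3.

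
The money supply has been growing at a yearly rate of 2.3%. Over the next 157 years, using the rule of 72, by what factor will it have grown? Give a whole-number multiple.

roughly 32 times

Doubling time ≈ 72/2.3 = 31.30 years.
157/31.30 ≈ 5 doublings, so about 2^5 = 32×.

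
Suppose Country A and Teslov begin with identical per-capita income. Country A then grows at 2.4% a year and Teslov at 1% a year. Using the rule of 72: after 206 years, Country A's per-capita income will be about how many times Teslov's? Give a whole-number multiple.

Rate gap = 2.4% − 1% = 1.4 points.
The ratio doubles every 72/1.4 ≈ 51.43 years.
206/51.43 ≈ 4.01 doublings → ratio ≈ 2^4.01 ≈ 16.

roughly 16 times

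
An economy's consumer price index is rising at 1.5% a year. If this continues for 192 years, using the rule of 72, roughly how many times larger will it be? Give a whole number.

Doubling time ≈ 72/1.5 = 48.00 years.
192/48.00 ≈ 4 doublings, so about 2^4 = 16×.

around 16 times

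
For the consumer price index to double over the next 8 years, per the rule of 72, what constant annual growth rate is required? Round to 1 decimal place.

approximately 9.0%

72 / 8 ≈ 9.00, so about 9.0% annually.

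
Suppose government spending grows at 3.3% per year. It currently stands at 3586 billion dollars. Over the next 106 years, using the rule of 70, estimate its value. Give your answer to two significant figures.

≈ 110000 billion dollars

It doubles every 70/3.3 ≈ 21.21 years, so 106 years is 5.00 doublings.
2^5.00 ≈ 32.00; 3586 × 32.00 ≈ 110000 billion dollars.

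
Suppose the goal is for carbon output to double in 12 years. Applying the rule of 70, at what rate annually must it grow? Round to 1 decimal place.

roughly 5.8% annually

70 / 12 ≈ 5.83, so about 5.8% annually.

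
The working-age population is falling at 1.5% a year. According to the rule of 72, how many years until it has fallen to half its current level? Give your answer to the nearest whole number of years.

Halving time ≈ 72 / 1.5 = 48.00 → 48 years.

≈ 48 years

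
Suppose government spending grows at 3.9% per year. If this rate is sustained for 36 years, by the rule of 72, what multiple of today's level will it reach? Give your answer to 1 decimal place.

around 3.9 times

Doubling time ≈ 72/3.9 = 18.46 years.
36 years / 18.46 ≈ 1.95 doublings → factor 2^1.95 ≈ 3.9.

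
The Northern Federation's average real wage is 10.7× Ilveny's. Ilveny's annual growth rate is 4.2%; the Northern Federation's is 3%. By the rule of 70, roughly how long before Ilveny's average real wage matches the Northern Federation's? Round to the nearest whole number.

What matters is the difference: 1.2 pp.
Rule of 70 on the gap: the ratio halves every 70/1.2 ≈ 58.33 years.
A 10.7× gap takes log₂(10.7) ≈ 3.42 halvings to close: 3.42 × 58.33 ≈ 199 years.

199 years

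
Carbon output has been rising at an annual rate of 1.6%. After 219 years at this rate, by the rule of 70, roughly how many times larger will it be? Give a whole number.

roughly 32 times

At 1.6% one doubling takes ≈ 43.75 years; 219 years is 5 of them, so ×32.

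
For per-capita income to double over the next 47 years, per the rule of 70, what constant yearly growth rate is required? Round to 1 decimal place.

1.5%

70 / 47 ≈ 1.49, so about 1.5% per year.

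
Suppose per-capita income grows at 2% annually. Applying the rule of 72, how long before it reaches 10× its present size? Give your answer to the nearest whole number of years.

Doubling time ≈ 72/2 = 36.00 years.
10× is log₂ 10 ≈ 3.32 doublings, so ≈ 3.32 × 36.00 = 120 years.

approximately 120 years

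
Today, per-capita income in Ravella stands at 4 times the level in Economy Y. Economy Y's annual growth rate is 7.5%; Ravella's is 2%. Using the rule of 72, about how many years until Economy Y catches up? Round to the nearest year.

What matters is the difference: 5.5 pp.
Rule of 72 on the gap: the ratio halves every 72/5.5 ≈ 13.09 years.
A 4 times gap closes after 2 halvings: 2 × 13.09 ≈ 26 years.

approximately 26 years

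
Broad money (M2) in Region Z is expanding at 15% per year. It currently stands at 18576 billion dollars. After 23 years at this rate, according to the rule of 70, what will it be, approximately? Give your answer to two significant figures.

about 570000 billion dollars

It doubles every 70/15 ≈ 4.67 years, so 23 years is 4.93 doublings.
2^4.93 ≈ 30.48; 18576 × 30.48 ≈ 570000 billion dollars.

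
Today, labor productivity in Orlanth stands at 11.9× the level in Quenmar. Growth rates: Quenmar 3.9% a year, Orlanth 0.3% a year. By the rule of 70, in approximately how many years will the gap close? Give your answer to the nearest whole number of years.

69 years

What matters is the difference: 3.6 pp.
Rule of 70 on the gap: the ratio halves every 70/3.6 ≈ 19.44 years.
An 11.9× gap takes log₂(11.9) ≈ 3.57 halvings to close: 3.57 × 19.44 ≈ 69 years.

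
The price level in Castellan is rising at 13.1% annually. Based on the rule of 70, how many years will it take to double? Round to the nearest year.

approximately 5 years

At 13.1%, doubling takes about 70/13.1 = 5.34 years.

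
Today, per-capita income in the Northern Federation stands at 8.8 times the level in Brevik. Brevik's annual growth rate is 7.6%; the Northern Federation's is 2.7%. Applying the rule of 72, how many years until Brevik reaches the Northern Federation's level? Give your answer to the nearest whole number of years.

What matters is the difference: 4.9 pp.
Rule of 72 on the gap: the ratio halves every 72/4.9 ≈ 14.69 years.
An 8.8 times gap takes log₂(8.8) ≈ 3.14 halvings to close: 3.14 × 14.69 ≈ 46 years.

roughly 46 years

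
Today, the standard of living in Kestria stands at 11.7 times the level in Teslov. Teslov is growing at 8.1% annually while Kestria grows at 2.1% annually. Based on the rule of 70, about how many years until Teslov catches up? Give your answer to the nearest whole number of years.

≈ 41 years

What matters is the difference: 6 pp.
Rule of 70 on the gap: the ratio halves every 70/6 ≈ 11.67 years.
An 11.7 times gap takes log₂(11.7) ≈ 3.55 halvings to close: 3.55 × 11.67 ≈ 41 years.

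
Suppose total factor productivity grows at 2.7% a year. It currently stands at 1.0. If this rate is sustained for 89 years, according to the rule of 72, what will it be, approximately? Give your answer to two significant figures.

roughly 10

It doubles every 72/2.7 ≈ 26.67 years, so 89 years is 3.34 doublings.
2^3.34 ≈ 10.13; 1.0 × 10.13 ≈ 10.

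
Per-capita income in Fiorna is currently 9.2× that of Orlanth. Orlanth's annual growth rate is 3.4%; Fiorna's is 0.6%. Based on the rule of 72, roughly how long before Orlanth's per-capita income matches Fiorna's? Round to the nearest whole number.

roughly 82 years

Orlanth gains on Fiorna at 3.4% − 0.6% = 2.8 points a year.
At that relative rate the gap halves every 72/2.8 ≈ 25.71 years.
A 9.2× gap takes log₂(9.2) ≈ 3.20 halvings to close: 3.20 × 25.71 ≈ 82 years.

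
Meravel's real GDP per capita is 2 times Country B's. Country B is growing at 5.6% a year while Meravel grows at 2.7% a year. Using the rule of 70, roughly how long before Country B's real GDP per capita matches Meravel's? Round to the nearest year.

Country B gains on Meravel at 5.6% − 2.7% = 2.9 points a year.
At that relative rate the gap halves every 70/2.9 ≈ 24.14 years.
A 2 times gap closes after 1 halving: 1 × 24.14 ≈ 24 years.

approximately 24 years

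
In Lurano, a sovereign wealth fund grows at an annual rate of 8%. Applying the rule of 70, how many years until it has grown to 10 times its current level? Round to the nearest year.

about 29 years

One doubling takes 70/8 = 8.75 years.
Reaching 10× takes log₂(10) ≈ 3.32 doublings.
3.32 × 8.75 ≈ 29 years.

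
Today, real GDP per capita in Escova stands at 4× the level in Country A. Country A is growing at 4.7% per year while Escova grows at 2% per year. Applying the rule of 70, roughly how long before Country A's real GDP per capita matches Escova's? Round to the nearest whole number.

What matters is the difference: 2.7 pp.
Rule of 70 on the gap: the ratio halves every 70/2.7 ≈ 25.93 years.
A 4× gap closes after 2 halvings: 2 × 25.93 ≈ 52 years.

roughly 52 years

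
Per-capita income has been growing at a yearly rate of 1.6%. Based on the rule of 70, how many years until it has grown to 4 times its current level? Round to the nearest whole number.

around 88 years

Doubling time ≈ 70/1.6 = 43.75 years.
4 = 2^2, so 2 doublings → 88 years.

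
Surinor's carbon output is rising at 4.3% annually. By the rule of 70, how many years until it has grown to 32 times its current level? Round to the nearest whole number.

At 4.3% it doubles every 70/4.3 ≈ 16.28 years.
32× is 5 doublings, so 5 × 16.28 ≈ 81 years.

roughly 81 years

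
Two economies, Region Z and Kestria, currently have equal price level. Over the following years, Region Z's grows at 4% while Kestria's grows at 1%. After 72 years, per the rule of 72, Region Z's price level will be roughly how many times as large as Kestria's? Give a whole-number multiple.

Only the 3-point difference matters.
72/3 ≈ 24.00 years per doubling of the ratio; 72 years gives 3.00 doublings, so ≈ 8×.

about 8 times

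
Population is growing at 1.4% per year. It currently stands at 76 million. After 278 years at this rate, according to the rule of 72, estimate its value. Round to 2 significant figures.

about 3200 million

It doubles every 72/1.4 ≈ 51.43 years, so 278 years is 5.41 doublings.
2^5.41 ≈ 42.52; 76 × 42.52 ≈ 3200 million.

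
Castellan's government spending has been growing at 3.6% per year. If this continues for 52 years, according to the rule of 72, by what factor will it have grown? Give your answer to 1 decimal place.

Doubling time ≈ 72/3.6 = 20.00 years.
52 years / 20.00 ≈ 2.60 doublings → factor 2^2.60 ≈ 6.1.

approximately 6.1 times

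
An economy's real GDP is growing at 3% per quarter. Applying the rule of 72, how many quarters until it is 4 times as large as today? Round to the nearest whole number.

Doubling time ≈ 72/3 = 24.00 quarters.
4 = 2^2, so 2 doublings → 48 quarters.

around 48 quarters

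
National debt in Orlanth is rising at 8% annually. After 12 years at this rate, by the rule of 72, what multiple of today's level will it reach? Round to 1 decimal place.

around 2.5 times

Doubles every ≈ 9.00 years (72/8).
12 years is 1.33 doublings; 2^1.33 ≈ 2.5×.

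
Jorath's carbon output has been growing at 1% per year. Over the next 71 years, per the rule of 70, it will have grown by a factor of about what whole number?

Doubling time ≈ 70/1 = 70.00 years.
71/70.00 ≈ 1 doubling, so about 2^1 = 2×.

roughly 2 times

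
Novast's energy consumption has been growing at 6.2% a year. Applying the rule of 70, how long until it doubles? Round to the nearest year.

70/6.2 ≈ 11.29, so it doubles roughly every 11 years.

about 11 years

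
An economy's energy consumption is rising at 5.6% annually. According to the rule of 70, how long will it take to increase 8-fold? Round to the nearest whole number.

Doubling time ≈ 70/5.6 = 12.50 years.
8 = 2^3, so 3 doublings → 38 years.

roughly 38 years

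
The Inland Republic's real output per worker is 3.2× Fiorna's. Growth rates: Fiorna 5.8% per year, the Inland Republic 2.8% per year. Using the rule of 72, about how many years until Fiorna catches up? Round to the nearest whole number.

The growth-rate gap is 5.8% − 2.8% = 3 percentage points.
So the ratio between them halves every 72/3 ≈ 24.00 years.
A 3.2× gap takes log₂(3.2) ≈ 1.68 halvings to close: 1.68 × 24.00 ≈ 40 years.

roughly 40 years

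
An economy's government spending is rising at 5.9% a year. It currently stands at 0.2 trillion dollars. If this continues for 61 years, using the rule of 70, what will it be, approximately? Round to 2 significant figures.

It doubles every 70/5.9 ≈ 11.86 years, so 61 years is 5.14 doublings.
2^5.14 ≈ 35.26; 0.2 × 35.26 ≈ 7.1 trillion dollars.

≈ 7.1 trillion dollars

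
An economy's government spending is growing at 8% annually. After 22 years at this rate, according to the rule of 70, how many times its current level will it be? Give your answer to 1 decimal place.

Doubling time ≈ 70/8 = 8.75 years.
22 years / 8.75 ≈ 2.51 doublings → factor 2^2.51 ≈ 5.7.

around 5.7 times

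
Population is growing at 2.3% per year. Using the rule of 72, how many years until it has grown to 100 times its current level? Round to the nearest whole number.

around 208 years

At 2.3% it doubles every 72/2.3 ≈ 31.30 years.
Reaching 100× takes log₂(100) ≈ 6.64 doublings.
6.64 × 31.30 ≈ 208 years.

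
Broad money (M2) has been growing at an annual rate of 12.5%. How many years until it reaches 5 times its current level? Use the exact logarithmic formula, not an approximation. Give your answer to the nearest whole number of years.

t = ln(5) / ln(1 + 0.125) = 1.6094 / 0.117783 ≈ 13.66.
≈ 14 years.

14 years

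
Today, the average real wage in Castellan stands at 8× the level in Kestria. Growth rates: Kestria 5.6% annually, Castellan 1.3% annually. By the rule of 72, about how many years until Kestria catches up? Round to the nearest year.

about 50 years

Kestria gains on Castellan at 5.6% − 1.3% = 4.3 points a year.
At that relative rate the gap halves every 72/4.3 ≈ 16.74 years.
An 8× gap closes after 3 halvings: 3 × 16.74 ≈ 50 years.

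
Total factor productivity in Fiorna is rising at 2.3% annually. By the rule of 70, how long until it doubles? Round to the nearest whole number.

Doubling time ≈ 70 / 2.3 = 30.43 years.

30 years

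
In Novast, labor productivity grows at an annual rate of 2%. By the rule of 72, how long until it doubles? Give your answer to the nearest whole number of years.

Doubling time ≈ 72 / 2 = 36.00 years.

about 36 years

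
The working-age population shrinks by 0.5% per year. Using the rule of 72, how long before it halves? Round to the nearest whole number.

Falling at 0.5%, it halves about every 72/0.5 = 144.00 years.

144 years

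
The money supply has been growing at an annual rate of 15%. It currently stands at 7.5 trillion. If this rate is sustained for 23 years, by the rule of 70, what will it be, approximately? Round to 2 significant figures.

It doubles every 70/15 ≈ 4.67 years, so 23 years is 4.93 doublings.
2^4.93 ≈ 30.48; 7.5 × 30.48 ≈ 230 trillion.

roughly 230 trillion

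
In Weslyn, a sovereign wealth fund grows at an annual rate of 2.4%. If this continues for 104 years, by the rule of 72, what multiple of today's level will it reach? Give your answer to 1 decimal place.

roughly 11.1 times

Doubling time ≈ 72/2.4 = 30.00 years.
104 years / 30.00 ≈ 3.47 doublings → factor 2^3.47 ≈ 11.1.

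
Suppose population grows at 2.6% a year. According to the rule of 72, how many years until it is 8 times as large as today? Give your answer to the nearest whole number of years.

Doubling time ≈ 72/2.6 = 27.69 years.
8× is 3 doublings, so 3 × 27.69 ≈ 83 years.

about 83 years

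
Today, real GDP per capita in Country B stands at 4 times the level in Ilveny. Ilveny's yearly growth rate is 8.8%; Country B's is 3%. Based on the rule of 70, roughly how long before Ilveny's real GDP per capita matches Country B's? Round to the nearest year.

What matters is the difference: 5.8 pp.
Rule of 70 on the gap: the ratio halves every 70/5.8 ≈ 12.07 years.
A 4 times gap closes after 2 halvings: 2 × 12.07 ≈ 24 years.

about 24 years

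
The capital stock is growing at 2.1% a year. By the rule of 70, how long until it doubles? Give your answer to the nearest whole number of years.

Doubling time ≈ 70 / 2.1 = 33.33 years.

roughly 33 years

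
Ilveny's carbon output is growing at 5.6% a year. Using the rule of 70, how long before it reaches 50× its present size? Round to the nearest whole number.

At 5.6% it doubles every 70/5.6 ≈ 12.50 years.
Reaching 50× takes log₂(50) ≈ 5.64 doublings.
5.64 × 12.50 ≈ 71 years.

around 71 years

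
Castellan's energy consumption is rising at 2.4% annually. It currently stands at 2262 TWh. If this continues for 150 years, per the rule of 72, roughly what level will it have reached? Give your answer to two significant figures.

roughly 72000 TWh

Doubling time ≈ 72/2.4 = 30.00 years.
150 years is 150/30.00 ≈ 5.00 doublings, a factor of 2^5.00 ≈ 32.00.
2262 × 32.00 ≈ 72000 TWh.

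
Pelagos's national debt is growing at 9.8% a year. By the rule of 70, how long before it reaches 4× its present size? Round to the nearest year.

One doubling takes 70/9.8 = 7.14 years.
Getting to 4× needs 2 doublings: 2 × 7.14 ≈ 14 years.

roughly 14 years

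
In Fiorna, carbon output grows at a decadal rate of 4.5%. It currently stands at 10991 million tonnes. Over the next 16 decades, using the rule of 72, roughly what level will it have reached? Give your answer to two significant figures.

22000 million tonnes

It doubles every 72/4.5 ≈ 16.00 decades, so 16 decades is 1.00 doublings.
2^1.00 ≈ 2.00; 10991 × 2.00 ≈ 22000 million tonnes.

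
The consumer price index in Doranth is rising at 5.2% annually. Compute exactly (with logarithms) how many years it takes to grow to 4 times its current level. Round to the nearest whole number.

27 years

t = ln(4) / ln(1 + 0.052) = 1.3863 / 0.050693 ≈ 27.35.
≈ 27 years.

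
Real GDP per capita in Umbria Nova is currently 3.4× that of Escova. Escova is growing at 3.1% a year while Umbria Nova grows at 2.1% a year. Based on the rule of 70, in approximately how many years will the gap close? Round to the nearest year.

Escova gains on Umbria Nova at 3.1% − 2.1% = 1 point a year.
At that relative rate the gap halves every 70/1 ≈ 70.00 years.
A 3.4× gap takes log₂(3.4) ≈ 1.77 halvings to close: 1.77 × 70.00 ≈ 124 years.

124 years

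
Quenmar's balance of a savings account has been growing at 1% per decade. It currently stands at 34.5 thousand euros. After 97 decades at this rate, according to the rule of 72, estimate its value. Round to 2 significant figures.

≈ 88 thousand euros

Doubling time ≈ 72/1 = 72.00 decades.
97 decades is 97/72.00 ≈ 1.35 doublings, a factor of 2^1.35 ≈ 2.55.
34.5 × 2.55 ≈ 88 thousand euros.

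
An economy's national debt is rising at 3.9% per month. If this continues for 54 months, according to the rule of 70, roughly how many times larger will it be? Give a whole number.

At 3.9% one doubling takes ≈ 17.95 months; 54 months is 3 of them, so ×8.

approximately 8 times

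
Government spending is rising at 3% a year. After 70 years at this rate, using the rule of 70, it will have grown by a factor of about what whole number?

At 3% one doubling takes ≈ 23.33 years; 70 years is 3 of them, so ×8.

about 8 times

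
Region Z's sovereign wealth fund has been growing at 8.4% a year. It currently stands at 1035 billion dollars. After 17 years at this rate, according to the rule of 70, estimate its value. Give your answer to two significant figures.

Doubling time ≈ 70/8.4 = 8.33 years.
17 years is 17/8.33 ≈ 2.04 doublings, a factor of 2^2.04 ≈ 4.11.
1035 × 4.11 ≈ 4300 billion dollars.

around 4300 billion dollars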